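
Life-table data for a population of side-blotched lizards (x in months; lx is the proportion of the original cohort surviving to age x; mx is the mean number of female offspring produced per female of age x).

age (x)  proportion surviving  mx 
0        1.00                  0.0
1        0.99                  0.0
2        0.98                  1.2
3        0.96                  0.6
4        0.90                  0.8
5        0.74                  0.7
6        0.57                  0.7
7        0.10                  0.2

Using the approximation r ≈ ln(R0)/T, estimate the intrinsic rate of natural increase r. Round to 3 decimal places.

0.346

R0 = Σ lx·mx = 0 + 0 + 1.176 + 0.576 + 0.72 + 0.518 + 0.399 + 0.02 = 3.409
Σ x·lx·mx = 12.084; T = 12.084/3.409 = 3.54473…
r ≈ ln(R0)/T = ln(3.409)/3.54473… = 0.34598… → 0.346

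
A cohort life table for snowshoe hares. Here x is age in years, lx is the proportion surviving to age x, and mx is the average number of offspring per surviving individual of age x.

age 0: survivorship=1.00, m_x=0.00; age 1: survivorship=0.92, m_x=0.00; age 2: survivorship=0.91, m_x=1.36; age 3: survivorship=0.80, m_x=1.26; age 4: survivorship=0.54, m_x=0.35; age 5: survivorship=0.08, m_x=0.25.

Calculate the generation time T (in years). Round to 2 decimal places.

2.59

lx·mx: 0, 0, 1.2376, 1.008, 0.189, 0.02 → R0 = 2.4546
x·lx·mx: 0, 0, 2.4752, 3.024, 0.756, 0.1 → Σ = 6.3552
T = 6.3552 / 2.4546 = 2.589098… → 2.59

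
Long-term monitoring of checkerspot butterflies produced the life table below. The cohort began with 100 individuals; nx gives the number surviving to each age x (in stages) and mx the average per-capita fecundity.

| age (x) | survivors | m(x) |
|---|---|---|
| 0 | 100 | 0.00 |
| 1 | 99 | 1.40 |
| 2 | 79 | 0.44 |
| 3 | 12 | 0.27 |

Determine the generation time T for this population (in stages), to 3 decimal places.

1.234

lx = nx/n0 = nx/100: 1, 0.99, 0.79, 0.12
lx·mx: 0, 1.386, 0.3476, 0.0324 → R0 = 1.766
x·lx·mx: 0, 1.386, 0.6952, 0.0972 → Σ = 2.1784
T = 2.1784 / 1.766 = 1.233522… → 1.234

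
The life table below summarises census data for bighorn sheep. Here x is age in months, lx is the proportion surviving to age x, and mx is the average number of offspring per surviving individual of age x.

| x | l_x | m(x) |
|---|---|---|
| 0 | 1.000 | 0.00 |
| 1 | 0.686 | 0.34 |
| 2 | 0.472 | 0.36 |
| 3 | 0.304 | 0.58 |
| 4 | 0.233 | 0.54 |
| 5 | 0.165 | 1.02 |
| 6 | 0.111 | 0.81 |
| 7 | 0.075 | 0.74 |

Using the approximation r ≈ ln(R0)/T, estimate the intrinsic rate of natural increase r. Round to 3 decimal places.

R0 = Σ lx·mx = 0 + 0.23324 + 0.16992 + 0.17632 + 0.12582 + 0.1683 + 0.08991 + 0.0555 = 1.01901
Σ x·lx·mx = 3.37478; T = 3.37478/1.01901 = 3.31182…
r ≈ ln(R0)/T = ln(1.01901)/3.31182… = 0.00569… → 0.006

0.006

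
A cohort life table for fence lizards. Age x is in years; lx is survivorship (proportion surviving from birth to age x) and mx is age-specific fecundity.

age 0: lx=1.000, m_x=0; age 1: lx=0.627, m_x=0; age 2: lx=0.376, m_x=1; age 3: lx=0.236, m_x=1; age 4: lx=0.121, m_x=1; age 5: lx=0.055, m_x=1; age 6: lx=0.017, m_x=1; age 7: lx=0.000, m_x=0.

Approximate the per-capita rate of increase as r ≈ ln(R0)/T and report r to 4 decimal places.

-0.0752

R0 = Σ lx·mx = 0 + 0 + 0.376 + 0.236 + 0.121 + 0.055 + 0.017 + 0 = 0.805
Σ x·lx·mx = 2.321; T = 2.321/0.805 = 2.88323…
r ≈ ln(R0)/T = ln(0.805)/2.88323… = -0.075233… → -0.0752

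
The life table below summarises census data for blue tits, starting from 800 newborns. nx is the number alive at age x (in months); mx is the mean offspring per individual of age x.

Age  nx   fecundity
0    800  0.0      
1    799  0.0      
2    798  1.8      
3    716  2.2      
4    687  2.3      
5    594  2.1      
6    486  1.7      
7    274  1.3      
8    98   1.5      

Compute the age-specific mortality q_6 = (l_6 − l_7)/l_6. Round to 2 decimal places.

lx = nx/n0 = nx/800: 1, 0.99875, 0.9975, 0.895, 0.85875, 0.7425, 0.6075, 0.3425, 0.1225
q_6 = (l_6 − l_7) / l_6 = (0.6075 − 0.3425) / 0.6075
     = 0.265 / 0.6075 = 0.436214… → 0.44

0.44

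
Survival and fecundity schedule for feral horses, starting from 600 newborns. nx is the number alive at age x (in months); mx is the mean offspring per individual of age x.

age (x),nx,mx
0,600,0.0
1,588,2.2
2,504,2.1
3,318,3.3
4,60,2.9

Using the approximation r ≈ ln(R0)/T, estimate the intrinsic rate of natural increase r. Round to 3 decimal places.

0.880

lx = nx/n0 = nx/600: 1, 0.98, 0.84, 0.53, 0.1
R0 = Σ lx·mx = 0 + 2.156 + 1.764 + 1.749 + 0.29 = 5.959
Σ x·lx·mx = 12.091; T = 12.091/5.959 = 2.02903…
r ≈ ln(R0)/T = ln(5.959)/2.02903… = 0.87968… → 0.880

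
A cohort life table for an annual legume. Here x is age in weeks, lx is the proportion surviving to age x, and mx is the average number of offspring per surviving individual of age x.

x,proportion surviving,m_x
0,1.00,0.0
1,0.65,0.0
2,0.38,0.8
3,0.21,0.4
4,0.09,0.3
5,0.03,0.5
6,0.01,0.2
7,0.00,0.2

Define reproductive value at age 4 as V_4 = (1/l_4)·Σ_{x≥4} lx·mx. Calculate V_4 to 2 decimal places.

lx·mx for x ≥ 4: 0.027, 0.015, 0.002, 0 → sum = 0.044
V_4 = 0.044 / l_4 = 0.044 / 0.09 = 0.488889… → 0.49

0.49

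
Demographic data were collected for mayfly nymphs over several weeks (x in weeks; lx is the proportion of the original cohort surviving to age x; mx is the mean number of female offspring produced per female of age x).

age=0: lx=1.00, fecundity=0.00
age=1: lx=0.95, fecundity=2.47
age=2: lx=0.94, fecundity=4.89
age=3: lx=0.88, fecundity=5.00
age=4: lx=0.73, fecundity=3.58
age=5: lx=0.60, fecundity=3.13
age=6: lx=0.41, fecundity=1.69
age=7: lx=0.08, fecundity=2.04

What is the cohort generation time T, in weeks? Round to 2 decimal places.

lx·mx: 0, 2.3465, 4.5966, 4.4, 2.6134, 1.878, 0.6929, 0.1632 → R0 = 16.6906
x·lx·mx: 0, 2.3465, 9.1932, 13.2, 10.4536, 9.39, 4.1574, 1.1424 → Σ = 49.8831
T = 49.8831 / 16.6906 = 2.988694… → 2.99

2.99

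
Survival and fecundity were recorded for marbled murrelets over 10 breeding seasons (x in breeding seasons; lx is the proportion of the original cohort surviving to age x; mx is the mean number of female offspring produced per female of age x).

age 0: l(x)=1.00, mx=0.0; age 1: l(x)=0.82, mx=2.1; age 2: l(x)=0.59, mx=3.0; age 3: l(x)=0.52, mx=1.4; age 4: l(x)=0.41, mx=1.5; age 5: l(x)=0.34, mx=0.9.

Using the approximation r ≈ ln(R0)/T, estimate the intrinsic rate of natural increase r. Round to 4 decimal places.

R0 = Σ lx·mx = 0 + 1.722 + 1.77 + 0.728 + 0.615 + 0.306 = 5.141
Σ x·lx·mx = 11.436; T = 11.436/5.141 = 2.22447…
r ≈ ln(R0)/T = ln(5.141)/2.22447… = 0.736017… → 0.7360

0.7360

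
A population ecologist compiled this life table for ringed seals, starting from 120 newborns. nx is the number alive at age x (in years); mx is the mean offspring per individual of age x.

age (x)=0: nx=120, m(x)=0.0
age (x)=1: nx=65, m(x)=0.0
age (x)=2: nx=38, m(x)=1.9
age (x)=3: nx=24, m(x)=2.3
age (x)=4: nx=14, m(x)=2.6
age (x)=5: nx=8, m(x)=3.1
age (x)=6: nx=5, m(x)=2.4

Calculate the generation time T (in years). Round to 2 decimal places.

3.25

lx = nx/n0 = nx/120: 1, 0.54167…, 0.31667…, 0.2, 0.11667…, 0.06667…, 0.04167…
lx·mx: 0, 0, 0.601667…, 0.46, 0.303333…, 0.206667…, 0.1… → R0 = 1.671667…
x·lx·mx: 0, 0, 1.203333…, 1.38, 1.213333…, 1.033333…, 0.6… → Σ = 5.43…
T = 5.43… / 1.671667… = 3.248255… → 3.25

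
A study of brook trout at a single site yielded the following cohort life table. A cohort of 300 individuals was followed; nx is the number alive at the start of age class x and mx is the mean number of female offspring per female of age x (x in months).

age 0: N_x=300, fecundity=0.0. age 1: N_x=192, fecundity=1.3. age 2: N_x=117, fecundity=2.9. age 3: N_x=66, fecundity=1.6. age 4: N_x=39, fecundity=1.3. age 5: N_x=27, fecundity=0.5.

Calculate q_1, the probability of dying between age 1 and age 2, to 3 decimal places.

0.391

lx = nx/n0 = nx/300: 1, 0.64, 0.39, 0.22, 0.13, 0.09
q_1 = (l_1 − l_2) / l_1 = (0.64 − 0.39) / 0.64
     = 0.25 / 0.64 = 0.390625 → 0.391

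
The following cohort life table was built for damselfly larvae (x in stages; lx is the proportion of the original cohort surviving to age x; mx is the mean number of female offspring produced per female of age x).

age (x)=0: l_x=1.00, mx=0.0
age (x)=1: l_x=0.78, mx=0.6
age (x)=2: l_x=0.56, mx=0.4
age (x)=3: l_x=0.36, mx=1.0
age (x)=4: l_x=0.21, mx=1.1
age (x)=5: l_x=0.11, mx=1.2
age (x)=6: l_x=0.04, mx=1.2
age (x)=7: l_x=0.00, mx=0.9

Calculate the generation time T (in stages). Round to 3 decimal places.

lx·mx: 0, 0.468, 0.224, 0.36, 0.231, 0.132, 0.048, 0 → R0 = 1.463
x·lx·mx: 0, 0.468, 0.448, 1.08, 0.924, 0.66, 0.288, 0 → Σ = 3.868
T = 3.868 / 1.463 = 2.643882… → 2.644

2.644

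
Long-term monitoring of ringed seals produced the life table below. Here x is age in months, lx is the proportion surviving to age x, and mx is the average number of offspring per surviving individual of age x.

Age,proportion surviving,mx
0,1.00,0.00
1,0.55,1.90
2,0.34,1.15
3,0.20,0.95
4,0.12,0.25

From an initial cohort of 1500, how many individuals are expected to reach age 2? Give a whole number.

Expected survivors = N0 · l_2 = 1500 × 0.34 = 510 → 510

510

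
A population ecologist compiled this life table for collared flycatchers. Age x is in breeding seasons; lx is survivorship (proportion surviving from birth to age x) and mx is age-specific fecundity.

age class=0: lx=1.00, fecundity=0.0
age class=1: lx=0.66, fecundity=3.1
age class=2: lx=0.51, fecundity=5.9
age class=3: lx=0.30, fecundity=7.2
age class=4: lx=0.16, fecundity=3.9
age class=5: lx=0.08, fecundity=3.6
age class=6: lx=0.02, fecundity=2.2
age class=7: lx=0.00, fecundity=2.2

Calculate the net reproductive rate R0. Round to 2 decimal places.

8.17

lx·mx by age: 0, 2.046, 3.009, 2.16, 0.624, 0.288, 0.044, 0
R0 = Σ lx·mx = 8.171 → 8.17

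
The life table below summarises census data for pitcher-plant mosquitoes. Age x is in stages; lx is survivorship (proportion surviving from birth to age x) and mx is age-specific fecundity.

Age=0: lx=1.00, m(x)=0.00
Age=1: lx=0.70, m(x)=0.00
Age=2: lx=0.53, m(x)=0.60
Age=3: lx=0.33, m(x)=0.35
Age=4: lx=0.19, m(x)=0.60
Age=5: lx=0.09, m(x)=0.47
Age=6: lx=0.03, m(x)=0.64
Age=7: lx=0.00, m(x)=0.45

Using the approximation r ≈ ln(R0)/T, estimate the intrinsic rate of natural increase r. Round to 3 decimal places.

R0 = Σ lx·mx = 0 + 0 + 0.318 + 0.1155 + 0.114 + 0.0423 + 0.0192 + 0 = 0.609
Σ x·lx·mx = 1.7652; T = 1.7652/0.609 = 2.89852…
r ≈ ln(R0)/T = ln(0.609)/2.89852… = -0.1711… → -0.171

-0.171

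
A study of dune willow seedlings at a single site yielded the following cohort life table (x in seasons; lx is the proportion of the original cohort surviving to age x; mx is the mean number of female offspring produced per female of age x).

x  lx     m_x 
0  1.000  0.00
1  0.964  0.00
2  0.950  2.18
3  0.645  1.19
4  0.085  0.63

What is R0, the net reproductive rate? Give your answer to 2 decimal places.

2.89

lx·mx by age: 0, 0, 2.071, 0.76755, 0.05355
R0 = Σ lx·mx = 2.8921 → 2.89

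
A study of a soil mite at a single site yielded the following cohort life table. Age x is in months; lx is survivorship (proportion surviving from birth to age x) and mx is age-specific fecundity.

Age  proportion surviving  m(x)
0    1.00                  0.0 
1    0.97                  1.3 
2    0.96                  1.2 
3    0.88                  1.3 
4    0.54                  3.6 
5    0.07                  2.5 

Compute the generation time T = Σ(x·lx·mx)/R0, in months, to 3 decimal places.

2.757

lx·mx: 0, 1.261, 1.152, 1.144, 1.944, 0.175 → R0 = 5.676
x·lx·mx: 0, 1.261, 2.304, 3.432, 7.776, 0.875 → Σ = 15.648
T = 15.648 / 5.676 = 2.756871… → 2.757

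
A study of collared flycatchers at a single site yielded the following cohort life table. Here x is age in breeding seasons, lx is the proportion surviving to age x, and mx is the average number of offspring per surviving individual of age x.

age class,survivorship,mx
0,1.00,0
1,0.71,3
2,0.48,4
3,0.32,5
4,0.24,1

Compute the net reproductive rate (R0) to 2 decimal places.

5.89

lx·mx by age: 0, 2.13, 1.92, 1.6, 0.24
R0 = Σ lx·mx = 5.89 → 5.89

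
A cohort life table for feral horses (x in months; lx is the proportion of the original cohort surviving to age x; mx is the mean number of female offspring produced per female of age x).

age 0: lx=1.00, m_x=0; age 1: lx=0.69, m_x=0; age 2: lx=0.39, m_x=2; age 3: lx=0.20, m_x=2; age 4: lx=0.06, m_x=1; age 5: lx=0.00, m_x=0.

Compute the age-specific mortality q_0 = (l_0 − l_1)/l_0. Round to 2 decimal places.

q_0 = (l_0 − l_1) / l_0 = (1 − 0.69) / 1
     = 0.31 / 1 = 0.31 → 0.31

0.31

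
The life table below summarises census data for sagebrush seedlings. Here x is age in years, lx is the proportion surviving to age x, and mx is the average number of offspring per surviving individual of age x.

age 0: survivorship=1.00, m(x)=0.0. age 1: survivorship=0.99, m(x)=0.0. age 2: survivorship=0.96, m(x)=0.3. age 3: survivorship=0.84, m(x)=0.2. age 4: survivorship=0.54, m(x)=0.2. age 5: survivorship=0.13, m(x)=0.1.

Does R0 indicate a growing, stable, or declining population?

R0 = Σ lx·mx = 0 + 0 + 0.288 + 0.168 + 0.108 + 0.013 = 0.577
R0 < 1, so the population is declining.

declining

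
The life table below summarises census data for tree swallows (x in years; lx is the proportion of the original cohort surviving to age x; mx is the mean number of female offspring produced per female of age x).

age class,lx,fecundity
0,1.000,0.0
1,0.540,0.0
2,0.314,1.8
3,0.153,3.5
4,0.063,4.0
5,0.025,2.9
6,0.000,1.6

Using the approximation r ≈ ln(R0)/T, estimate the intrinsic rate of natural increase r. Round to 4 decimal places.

0.1229

R0 = Σ lx·mx = 0 + 0 + 0.5652 + 0.5355 + 0.252 + 0.0725 + 0 = 1.4252
Σ x·lx·mx = 4.1074; T = 4.1074/1.4252 = 2.88198…
r ≈ ln(R0)/T = ln(1.4252)/2.88198… = 0.12294… → 0.1229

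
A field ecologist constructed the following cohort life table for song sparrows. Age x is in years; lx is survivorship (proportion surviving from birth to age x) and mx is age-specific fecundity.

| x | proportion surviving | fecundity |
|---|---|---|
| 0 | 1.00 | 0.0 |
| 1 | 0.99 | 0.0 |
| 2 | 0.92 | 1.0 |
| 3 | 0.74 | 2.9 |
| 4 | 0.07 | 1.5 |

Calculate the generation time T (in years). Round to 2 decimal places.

2.74

lx·mx: 0, 0, 0.92, 2.146, 0.105 → R0 = 3.171
x·lx·mx: 0, 0, 1.84, 6.438, 0.42 → Σ = 8.698
T = 8.698 / 3.171 = 2.742983… → 2.74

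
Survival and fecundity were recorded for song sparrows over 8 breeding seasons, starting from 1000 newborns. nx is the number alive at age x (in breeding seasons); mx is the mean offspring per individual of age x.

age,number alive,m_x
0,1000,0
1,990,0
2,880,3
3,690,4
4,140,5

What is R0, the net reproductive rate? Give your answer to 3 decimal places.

lx = nx/n0 = nx/1000: 1, 0.99, 0.88, 0.69, 0.14
lx·mx by age: 0, 0, 2.64, 2.76, 0.7
R0 = Σ lx·mx = 6.1 → 6.100

6.100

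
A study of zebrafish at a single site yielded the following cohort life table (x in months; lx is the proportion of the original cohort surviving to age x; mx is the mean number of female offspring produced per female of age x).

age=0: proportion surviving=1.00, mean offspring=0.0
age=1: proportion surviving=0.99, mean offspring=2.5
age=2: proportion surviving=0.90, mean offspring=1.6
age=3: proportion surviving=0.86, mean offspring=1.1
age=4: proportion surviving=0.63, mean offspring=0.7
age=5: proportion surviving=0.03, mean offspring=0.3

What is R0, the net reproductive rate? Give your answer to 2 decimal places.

lx·mx by age: 0, 2.475, 1.44, 0.946, 0.441, 0.009
R0 = Σ lx·mx = 5.311 → 5.31

5.31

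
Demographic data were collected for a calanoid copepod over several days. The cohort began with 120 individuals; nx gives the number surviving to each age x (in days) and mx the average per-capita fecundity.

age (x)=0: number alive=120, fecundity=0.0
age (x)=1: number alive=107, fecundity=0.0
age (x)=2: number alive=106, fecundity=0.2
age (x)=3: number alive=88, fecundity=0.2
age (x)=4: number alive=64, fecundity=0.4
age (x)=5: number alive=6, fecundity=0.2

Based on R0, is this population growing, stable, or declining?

lx = nx/n0 = nx/120: 1, 0.89167…, 0.88333…, 0.73333…, 0.53333…, 0.05
R0 = Σ lx·mx = 0 + 0 + 0.176667… + 0.146667… + 0.213333… + 0.01 = 0.546667…
R0 < 1, so the population is declining.

declining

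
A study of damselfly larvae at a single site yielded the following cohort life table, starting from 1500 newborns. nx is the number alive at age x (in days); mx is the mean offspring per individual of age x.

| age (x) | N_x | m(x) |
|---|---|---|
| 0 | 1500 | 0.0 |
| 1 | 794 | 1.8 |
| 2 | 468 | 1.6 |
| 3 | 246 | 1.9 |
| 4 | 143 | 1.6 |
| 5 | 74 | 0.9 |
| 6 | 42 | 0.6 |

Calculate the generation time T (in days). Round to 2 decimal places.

1.93

lx = nx/n0 = nx/1500: 1, 0.52933…, 0.312, 0.164, 0.09533…, 0.04933…, 0.028
lx·mx: 0, 0.9528…, 0.4992, 0.3116, 0.152533…, 0.0444…, 0.0168 → R0 = 1.977333…
x·lx·mx: 0, 0.9528…, 0.9984, 0.9348, 0.610133…, 0.222…, 0.1008 → Σ = 3.818933…
T = 3.818933… / 1.977333… = 1.931355… → 1.93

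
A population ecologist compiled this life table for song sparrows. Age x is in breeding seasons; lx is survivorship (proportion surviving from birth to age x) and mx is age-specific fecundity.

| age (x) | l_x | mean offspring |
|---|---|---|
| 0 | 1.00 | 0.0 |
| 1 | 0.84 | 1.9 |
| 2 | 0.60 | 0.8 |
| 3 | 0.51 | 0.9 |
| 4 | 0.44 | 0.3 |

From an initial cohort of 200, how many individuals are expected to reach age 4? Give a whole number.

Expected survivors = N0 · l_4 = 200 × 0.44 = 88 → 88

88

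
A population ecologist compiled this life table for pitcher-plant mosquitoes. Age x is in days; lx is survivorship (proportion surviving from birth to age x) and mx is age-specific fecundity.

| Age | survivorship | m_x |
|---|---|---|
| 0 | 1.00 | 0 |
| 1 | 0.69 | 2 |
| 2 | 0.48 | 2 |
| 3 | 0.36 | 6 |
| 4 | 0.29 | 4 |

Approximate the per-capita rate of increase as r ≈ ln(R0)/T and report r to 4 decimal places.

R0 = Σ lx·mx = 0 + 1.38 + 0.96 + 2.16 + 1.16 = 5.66
Σ x·lx·mx = 14.42; T = 14.42/5.66 = 2.5477…
r ≈ ln(R0)/T = ln(5.66)/2.5477… = 0.680387… → 0.6804

0.6804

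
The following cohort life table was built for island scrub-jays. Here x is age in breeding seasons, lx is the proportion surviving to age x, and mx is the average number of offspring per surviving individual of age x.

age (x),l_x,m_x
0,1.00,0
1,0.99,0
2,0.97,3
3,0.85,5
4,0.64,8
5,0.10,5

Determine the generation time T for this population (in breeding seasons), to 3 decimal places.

3.251

lx·mx: 0, 0, 2.91, 4.25, 5.12, 0.5 → R0 = 12.78
x·lx·mx: 0, 0, 5.82, 12.75, 20.48, 2.5 → Σ = 41.55
T = 41.55 / 12.78 = 3.251174… → 3.251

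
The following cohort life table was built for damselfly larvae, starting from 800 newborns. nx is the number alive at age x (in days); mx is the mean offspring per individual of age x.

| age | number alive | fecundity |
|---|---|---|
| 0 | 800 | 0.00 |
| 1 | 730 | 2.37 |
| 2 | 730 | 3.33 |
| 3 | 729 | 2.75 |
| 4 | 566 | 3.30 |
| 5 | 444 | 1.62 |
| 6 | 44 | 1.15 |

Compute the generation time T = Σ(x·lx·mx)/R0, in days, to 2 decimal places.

2.72

lx = nx/n0 = nx/800: 1, 0.9125, 0.9125, 0.91125, 0.7075, 0.555, 0.055
lx·mx: 0, 2.162625, 3.038625, 2.505938…, 2.33475, 0.8991, 0.06325 → R0 = 11.004288…
x·lx·mx: 0, 2.162625, 6.07725, 7.517813…, 9.339, 4.4955, 0.3795 → Σ = 29.971688…
T = 29.971688… / 11.004288… = 2.723637… → 2.72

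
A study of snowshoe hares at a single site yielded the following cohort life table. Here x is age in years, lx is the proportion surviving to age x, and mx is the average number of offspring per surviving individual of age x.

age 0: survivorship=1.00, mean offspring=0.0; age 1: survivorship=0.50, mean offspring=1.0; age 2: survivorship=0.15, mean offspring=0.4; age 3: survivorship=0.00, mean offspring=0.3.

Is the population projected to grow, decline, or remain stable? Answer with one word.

R0 = Σ lx·mx = 0 + 0.5 + 0.06 + 0 = 0.56
R0 < 1, so the population is declining.

declining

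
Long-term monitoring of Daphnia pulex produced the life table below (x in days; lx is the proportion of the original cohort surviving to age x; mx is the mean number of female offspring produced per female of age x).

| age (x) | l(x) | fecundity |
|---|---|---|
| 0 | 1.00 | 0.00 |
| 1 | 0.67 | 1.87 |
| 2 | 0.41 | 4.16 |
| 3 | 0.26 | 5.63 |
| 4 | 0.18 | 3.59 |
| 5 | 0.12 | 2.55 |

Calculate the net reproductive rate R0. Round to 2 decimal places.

lx·mx by age: 0, 1.2529, 1.7056, 1.4638, 0.6462, 0.306
R0 = Σ lx·mx = 5.3745 → 5.37

5.37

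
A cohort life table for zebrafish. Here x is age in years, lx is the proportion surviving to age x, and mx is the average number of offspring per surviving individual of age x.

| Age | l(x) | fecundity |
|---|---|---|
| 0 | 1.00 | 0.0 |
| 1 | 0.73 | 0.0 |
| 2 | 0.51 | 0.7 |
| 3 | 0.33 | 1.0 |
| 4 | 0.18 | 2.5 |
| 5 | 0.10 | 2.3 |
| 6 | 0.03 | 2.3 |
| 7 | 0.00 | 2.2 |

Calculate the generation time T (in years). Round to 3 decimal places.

lx·mx: 0, 0, 0.357, 0.33, 0.45, 0.23, 0.069, 0 → R0 = 1.436
x·lx·mx: 0, 0, 0.714, 0.99, 1.8, 1.15, 0.414, 0 → Σ = 5.068
T = 5.068 / 1.436 = 3.529248… → 3.529

3.529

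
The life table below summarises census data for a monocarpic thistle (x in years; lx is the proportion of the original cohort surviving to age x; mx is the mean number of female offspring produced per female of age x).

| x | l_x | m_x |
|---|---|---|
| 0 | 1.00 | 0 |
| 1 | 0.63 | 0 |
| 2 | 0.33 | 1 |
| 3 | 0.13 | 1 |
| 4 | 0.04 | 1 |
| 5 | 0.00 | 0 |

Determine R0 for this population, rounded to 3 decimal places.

lx·mx by age: 0, 0, 0.33, 0.13, 0.04, 0
R0 = Σ lx·mx = 0.5 → 0.500

0.500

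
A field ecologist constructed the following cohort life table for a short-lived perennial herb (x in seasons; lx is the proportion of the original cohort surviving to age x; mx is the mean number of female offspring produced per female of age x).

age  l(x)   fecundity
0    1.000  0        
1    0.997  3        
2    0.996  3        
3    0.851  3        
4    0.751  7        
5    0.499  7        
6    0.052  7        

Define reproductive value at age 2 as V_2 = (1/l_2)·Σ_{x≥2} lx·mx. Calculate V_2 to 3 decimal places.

14.714

lx·mx for x ≥ 2: 2.988, 2.553, 5.257, 3.493, 0.364 → sum = 14.655
V_2 = 14.655 / l_2 = 14.655 / 0.996 = 14.713855… → 14.714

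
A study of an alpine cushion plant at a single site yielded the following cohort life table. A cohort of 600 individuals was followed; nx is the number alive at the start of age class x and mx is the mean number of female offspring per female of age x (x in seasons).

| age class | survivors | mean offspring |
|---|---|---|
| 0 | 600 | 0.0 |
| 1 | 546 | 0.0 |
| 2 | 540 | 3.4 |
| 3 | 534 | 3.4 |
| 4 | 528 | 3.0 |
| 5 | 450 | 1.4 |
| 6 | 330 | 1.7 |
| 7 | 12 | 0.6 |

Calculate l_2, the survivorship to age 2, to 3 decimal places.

0.900

l_2 = n_2/n_0 = 540/600 = 0.9 → 0.900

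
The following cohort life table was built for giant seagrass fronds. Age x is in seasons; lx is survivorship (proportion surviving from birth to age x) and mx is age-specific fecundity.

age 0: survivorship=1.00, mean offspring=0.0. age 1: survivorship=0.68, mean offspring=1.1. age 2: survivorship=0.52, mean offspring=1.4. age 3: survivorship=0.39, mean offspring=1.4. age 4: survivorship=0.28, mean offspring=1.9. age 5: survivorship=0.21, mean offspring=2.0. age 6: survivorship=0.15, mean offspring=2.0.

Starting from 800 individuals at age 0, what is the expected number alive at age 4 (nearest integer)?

224

Expected survivors = N0 · l_4 = 800 × 0.28 = 224 → 224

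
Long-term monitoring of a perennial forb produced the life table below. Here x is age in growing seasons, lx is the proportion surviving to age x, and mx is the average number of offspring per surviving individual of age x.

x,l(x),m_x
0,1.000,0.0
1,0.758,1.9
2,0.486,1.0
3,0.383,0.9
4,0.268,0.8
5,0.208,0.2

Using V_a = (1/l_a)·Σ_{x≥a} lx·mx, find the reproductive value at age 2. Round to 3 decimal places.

2.236

lx·mx for x ≥ 2: 0.486, 0.3447, 0.2144, 0.0416 → sum = 1.0867
V_2 = 1.0867 / l_2 = 1.0867 / 0.486 = 2.236008… → 2.236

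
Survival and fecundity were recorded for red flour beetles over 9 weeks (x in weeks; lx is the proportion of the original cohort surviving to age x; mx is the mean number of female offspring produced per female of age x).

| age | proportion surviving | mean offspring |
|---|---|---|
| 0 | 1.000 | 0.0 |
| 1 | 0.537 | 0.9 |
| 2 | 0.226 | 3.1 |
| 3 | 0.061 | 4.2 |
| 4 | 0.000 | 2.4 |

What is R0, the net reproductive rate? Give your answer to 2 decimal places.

lx·mx by age: 0, 0.4833, 0.7006, 0.2562, 0
R0 = Σ lx·mx = 1.4401 → 1.44

1.44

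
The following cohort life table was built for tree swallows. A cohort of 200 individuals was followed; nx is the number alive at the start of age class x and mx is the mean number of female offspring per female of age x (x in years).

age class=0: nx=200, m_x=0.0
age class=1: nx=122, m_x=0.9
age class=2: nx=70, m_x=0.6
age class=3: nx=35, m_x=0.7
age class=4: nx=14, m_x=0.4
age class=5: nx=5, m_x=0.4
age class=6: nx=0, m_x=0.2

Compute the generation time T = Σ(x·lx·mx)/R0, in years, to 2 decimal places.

1.63

lx = nx/n0 = nx/200: 1, 0.61, 0.35, 0.175, 0.07, 0.025, 0
lx·mx: 0, 0.549, 0.21, 0.1225, 0.028, 0.01, 0 → R0 = 0.9195
x·lx·mx: 0, 0.549, 0.42, 0.3675, 0.112, 0.05, 0 → Σ = 1.4985
T = 1.4985 / 0.9195 = 1.62969… → 1.63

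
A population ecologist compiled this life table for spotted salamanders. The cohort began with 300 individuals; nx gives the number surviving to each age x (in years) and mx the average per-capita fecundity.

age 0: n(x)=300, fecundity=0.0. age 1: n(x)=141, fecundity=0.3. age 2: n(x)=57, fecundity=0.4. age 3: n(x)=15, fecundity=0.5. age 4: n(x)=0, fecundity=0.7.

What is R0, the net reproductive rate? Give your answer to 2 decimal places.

lx = nx/n0 = nx/300: 1, 0.47, 0.19, 0.05, 0
lx·mx by age: 0, 0.141, 0.076, 0.025, 0
R0 = Σ lx·mx = 0.242 → 0.24

0.24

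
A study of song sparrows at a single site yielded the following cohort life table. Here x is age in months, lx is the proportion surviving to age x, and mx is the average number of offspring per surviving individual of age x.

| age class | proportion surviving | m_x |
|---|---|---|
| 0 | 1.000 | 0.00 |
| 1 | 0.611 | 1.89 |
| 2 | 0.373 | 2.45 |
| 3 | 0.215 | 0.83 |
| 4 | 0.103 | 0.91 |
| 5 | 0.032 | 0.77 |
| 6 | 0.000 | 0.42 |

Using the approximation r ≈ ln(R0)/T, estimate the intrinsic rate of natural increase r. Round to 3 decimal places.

0.507

R0 = Σ lx·mx = 0 + 1.15479 + 0.91385 + 0.17845 + 0.09373 + 0.02464 + 0 = 2.36546
Σ x·lx·mx = 4.01596; T = 4.01596/2.36546 = 1.69775…
r ≈ ln(R0)/T = ln(2.36546)/1.69775… = 0.50713… → 0.507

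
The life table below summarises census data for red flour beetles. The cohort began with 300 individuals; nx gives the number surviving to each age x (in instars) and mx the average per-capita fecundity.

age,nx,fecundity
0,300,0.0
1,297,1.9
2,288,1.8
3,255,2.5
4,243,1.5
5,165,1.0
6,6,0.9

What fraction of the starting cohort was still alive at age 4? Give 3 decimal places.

l_4 = n_4/n_0 = 243/300 = 0.81 → 0.810

0.810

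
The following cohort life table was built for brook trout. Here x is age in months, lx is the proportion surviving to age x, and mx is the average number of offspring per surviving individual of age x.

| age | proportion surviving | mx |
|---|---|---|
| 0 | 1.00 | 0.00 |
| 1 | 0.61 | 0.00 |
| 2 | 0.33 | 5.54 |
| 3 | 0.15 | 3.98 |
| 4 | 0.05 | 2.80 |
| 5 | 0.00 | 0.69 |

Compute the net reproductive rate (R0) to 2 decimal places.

lx·mx by age: 0, 0, 1.8282, 0.597, 0.14, 0
R0 = Σ lx·mx = 2.5652 → 2.57

2.57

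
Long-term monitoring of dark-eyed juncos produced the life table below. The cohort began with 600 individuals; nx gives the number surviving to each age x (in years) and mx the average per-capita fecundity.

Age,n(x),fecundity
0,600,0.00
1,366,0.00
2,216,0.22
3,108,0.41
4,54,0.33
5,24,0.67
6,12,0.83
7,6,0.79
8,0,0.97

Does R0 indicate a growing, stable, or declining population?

lx = nx/n0 = nx/600: 1, 0.61, 0.36, 0.18, 0.09, 0.04, 0.02, 0.01, 0
R0 = Σ lx·mx = 0 + 0 + 0.0792 + 0.0738 + 0.0297 + 0.0268 + 0.0166 + 0.0079 + 0 = 0.234
R0 < 1, so the population is declining.

declining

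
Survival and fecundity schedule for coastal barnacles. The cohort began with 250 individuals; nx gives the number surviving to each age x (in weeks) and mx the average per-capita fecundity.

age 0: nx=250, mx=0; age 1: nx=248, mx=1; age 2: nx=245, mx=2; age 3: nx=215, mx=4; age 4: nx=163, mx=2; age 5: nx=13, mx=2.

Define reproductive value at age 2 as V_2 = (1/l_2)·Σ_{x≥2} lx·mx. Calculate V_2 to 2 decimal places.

6.95

lx = nx/n0 = nx/250: 1, 0.992, 0.98, 0.86, 0.652, 0.052
lx·mx for x ≥ 2: 1.96, 3.44, 1.304, 0.104 → sum = 6.808
V_2 = 6.808 / l_2 = 6.808 / 0.98 = 6.946939… → 6.95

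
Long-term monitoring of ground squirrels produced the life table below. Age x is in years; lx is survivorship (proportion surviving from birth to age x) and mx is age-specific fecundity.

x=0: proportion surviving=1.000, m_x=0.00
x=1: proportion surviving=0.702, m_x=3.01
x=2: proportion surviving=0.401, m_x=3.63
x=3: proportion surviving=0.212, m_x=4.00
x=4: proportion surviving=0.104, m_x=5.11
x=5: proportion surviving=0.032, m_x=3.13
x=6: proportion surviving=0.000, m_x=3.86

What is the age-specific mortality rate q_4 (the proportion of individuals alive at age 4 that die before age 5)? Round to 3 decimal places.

q_4 = (l_4 − l_5) / l_4 = (0.104 − 0.032) / 0.104
     = 0.072 / 0.104 = 0.692308… → 0.692

0.692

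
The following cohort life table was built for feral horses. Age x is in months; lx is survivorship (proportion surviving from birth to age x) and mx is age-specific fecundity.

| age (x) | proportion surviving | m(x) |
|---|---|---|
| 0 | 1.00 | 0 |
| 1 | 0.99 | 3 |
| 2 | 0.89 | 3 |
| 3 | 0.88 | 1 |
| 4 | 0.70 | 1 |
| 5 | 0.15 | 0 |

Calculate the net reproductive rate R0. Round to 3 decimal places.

7.220

lx·mx by age: 0, 2.97, 2.67, 0.88, 0.7, 0
R0 = Σ lx·mx = 7.22 → 7.220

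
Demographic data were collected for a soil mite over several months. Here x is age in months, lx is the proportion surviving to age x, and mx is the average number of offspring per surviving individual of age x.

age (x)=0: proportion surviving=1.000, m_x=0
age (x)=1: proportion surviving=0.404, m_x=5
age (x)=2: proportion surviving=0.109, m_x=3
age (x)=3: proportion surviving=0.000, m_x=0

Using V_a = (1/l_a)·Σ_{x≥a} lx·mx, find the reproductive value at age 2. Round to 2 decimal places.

lx·mx for x ≥ 2: 0.327, 0 → sum = 0.327
V_2 = 0.327 / l_2 = 0.327 / 0.109 = 3 → 3.00

3.00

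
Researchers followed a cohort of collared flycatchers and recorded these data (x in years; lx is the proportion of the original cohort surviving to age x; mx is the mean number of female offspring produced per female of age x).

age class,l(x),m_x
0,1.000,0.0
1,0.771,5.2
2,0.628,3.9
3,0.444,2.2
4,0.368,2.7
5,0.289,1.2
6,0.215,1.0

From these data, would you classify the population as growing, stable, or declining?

growing

R0 = Σ lx·mx = 0 + 4.0092 + 2.4492 + 0.9768 + 0.9936 + 0.3468 + 0.215 = 8.9906
R0 > 1, so the population is growing.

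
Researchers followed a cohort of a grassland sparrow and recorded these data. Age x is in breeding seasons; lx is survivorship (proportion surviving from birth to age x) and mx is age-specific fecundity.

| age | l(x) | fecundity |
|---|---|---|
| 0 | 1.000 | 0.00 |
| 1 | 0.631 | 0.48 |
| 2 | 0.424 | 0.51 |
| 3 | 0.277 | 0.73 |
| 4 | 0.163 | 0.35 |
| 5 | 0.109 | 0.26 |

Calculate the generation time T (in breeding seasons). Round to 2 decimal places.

2.12

lx·mx: 0, 0.30288, 0.21624, 0.20221, 0.05705, 0.02834 → R0 = 0.80672
x·lx·mx: 0, 0.30288, 0.43248, 0.60663, 0.2282, 0.1417 → Σ = 1.71189
T = 1.71189 / 0.80672 = 2.122037… → 2.12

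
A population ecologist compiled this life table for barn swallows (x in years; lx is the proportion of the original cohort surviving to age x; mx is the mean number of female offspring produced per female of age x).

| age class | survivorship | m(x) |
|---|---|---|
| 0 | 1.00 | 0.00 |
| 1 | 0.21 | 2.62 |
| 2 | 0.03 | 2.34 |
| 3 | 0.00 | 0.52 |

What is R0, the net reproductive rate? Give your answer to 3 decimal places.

0.620

lx·mx by age: 0, 0.5502, 0.0702, 0
R0 = Σ lx·mx = 0.6204 → 0.620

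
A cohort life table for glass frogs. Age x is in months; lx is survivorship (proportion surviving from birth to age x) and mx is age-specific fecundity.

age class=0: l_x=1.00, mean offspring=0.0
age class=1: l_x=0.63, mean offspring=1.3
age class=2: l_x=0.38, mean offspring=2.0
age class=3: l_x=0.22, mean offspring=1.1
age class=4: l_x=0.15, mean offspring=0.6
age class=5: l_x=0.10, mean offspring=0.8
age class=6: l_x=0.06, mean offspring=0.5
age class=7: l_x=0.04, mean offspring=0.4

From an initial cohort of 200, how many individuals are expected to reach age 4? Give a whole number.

30

Expected survivors = N0 · l_4 = 200 × 0.15 = 30 → 30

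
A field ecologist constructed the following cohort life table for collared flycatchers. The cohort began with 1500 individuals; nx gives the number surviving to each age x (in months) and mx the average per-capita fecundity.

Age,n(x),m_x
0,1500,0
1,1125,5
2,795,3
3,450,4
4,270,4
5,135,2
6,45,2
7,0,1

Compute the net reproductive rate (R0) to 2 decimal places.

7.50

lx = nx/n0 = nx/1500: 1, 0.75, 0.53, 0.3, 0.18, 0.09, 0.03, 0
lx·mx by age: 0, 3.75, 1.59, 1.2, 0.72, 0.18, 0.06, 0
R0 = Σ lx·mx = 7.5 → 7.50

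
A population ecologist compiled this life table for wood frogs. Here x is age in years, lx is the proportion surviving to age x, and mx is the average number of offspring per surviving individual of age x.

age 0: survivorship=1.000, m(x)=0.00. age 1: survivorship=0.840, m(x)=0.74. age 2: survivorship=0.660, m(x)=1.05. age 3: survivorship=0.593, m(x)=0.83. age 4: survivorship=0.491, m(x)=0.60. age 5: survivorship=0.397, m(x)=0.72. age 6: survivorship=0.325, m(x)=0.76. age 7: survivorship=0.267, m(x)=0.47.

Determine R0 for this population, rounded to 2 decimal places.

2.76

lx·mx by age: 0, 0.6216, 0.693, 0.49219, 0.2946, 0.28584, 0.247, 0.12549
R0 = Σ lx·mx = 2.75972 → 2.76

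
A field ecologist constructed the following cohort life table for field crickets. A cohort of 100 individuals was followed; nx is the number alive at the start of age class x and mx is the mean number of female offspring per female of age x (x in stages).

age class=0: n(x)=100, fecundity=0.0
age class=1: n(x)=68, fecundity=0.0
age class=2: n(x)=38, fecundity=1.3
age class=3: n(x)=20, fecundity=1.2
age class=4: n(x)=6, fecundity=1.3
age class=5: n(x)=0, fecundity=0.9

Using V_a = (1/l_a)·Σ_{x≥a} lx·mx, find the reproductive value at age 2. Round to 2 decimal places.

2.14

lx = nx/n0 = nx/100: 1, 0.68, 0.38, 0.2, 0.06, 0
lx·mx for x ≥ 2: 0.494, 0.24, 0.078, 0 → sum = 0.812
V_2 = 0.812 / l_2 = 0.812 / 0.38 = 2.136842… → 2.14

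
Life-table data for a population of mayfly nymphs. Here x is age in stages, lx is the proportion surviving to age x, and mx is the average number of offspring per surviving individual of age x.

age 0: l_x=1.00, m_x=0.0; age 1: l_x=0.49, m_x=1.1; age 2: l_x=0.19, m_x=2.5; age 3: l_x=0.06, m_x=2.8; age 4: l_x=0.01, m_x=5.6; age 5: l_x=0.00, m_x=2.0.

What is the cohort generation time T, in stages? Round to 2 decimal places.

1.79

lx·mx: 0, 0.539, 0.475, 0.168, 0.056, 0 → R0 = 1.238
x·lx·mx: 0, 0.539, 0.95, 0.504, 0.224, 0 → Σ = 2.217
T = 2.217 / 1.238 = 1.790792… → 1.79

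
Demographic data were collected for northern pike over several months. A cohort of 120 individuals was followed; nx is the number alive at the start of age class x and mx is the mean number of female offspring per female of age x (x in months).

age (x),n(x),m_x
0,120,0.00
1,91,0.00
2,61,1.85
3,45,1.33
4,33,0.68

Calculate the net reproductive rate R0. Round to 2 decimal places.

lx = nx/n0 = nx/120: 1, 0.75833…, 0.50833…, 0.375, 0.275
lx·mx by age: 0, 0, 0.940417…, 0.49875, 0.187
R0 = Σ lx·mx = 1.626167… → 1.63

1.63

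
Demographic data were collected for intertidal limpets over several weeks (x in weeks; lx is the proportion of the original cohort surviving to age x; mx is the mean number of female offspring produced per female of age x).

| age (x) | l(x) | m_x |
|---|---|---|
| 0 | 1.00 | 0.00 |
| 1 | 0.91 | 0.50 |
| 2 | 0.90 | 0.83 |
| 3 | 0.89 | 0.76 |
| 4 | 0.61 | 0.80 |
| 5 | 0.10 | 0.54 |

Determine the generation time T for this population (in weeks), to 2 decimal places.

2.56

lx·mx: 0, 0.455, 0.747, 0.6764, 0.488, 0.054 → R0 = 2.4204
x·lx·mx: 0, 0.455, 1.494, 2.0292, 1.952, 0.27 → Σ = 6.2002
T = 6.2002 / 2.4204 = 2.561643… → 2.56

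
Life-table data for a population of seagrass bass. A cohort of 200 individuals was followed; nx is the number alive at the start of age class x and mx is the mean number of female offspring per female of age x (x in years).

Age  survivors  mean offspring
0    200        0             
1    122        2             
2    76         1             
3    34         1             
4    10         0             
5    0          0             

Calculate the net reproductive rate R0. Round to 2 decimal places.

lx = nx/n0 = nx/200: 1, 0.61, 0.38, 0.17, 0.05, 0
lx·mx by age: 0, 1.22, 0.38, 0.17, 0, 0
R0 = Σ lx·mx = 1.77 → 1.77

1.77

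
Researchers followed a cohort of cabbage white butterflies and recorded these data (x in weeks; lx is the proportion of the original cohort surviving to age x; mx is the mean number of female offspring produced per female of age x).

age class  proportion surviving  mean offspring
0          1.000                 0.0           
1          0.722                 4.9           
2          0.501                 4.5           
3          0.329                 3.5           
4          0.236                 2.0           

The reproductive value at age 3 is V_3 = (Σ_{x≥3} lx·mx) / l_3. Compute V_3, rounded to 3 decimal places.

4.935

lx·mx for x ≥ 3: 1.1515, 0.472 → sum = 1.6235
V_3 = 1.6235 / l_3 = 1.6235 / 0.329 = 4.93465… → 4.935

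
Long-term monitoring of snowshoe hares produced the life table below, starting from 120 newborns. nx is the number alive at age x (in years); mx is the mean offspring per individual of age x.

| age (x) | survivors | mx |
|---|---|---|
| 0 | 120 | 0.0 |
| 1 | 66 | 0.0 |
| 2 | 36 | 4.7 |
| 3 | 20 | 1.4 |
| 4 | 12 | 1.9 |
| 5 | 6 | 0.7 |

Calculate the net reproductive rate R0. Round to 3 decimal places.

1.868

lx = nx/n0 = nx/120: 1, 0.55, 0.3, 0.16667…, 0.1, 0.05
lx·mx by age: 0, 0, 1.41, 0.233333…, 0.19, 0.035
R0 = Σ lx·mx = 1.868333… → 1.868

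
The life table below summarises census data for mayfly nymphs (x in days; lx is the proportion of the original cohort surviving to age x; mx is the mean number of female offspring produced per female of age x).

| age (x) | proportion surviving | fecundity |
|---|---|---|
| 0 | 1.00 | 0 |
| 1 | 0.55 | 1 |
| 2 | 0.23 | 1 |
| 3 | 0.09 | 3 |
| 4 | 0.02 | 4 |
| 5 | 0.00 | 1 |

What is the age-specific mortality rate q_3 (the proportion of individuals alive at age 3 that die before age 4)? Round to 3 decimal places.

q_3 = (l_3 − l_4) / l_3 = (0.09 − 0.02) / 0.09
     = 0.07 / 0.09 = 0.777778… → 0.778

0.778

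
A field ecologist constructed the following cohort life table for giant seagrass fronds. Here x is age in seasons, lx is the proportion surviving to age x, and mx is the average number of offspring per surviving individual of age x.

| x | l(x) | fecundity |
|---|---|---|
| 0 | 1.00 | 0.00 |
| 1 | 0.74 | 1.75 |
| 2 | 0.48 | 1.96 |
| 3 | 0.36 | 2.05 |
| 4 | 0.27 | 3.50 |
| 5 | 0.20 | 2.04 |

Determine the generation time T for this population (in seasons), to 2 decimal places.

2.59

lx·mx: 0, 1.295, 0.9408, 0.738, 0.945, 0.408 → R0 = 4.3268
x·lx·mx: 0, 1.295, 1.8816, 2.214, 3.78, 2.04 → Σ = 11.2106
T = 11.2106 / 4.3268 = 2.590968… → 2.59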